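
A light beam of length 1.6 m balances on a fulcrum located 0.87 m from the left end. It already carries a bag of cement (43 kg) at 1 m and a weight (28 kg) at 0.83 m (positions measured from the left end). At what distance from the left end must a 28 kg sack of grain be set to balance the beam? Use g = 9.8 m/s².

x ≈ 0.71 m from the left end

Choose the fulcrum (at 0.87 m from the left end) as the axis so the support reaction has zero arm there.
Bag of cement: 43 × 9.8 = 421.4 N down at 1 m → arm 0.13 m, τ = 421.4 × 0.13 = 54.78 N·m clockwise.
Weight: 28 × 9.8 = 274.4 N down at 0.83 m → arm 0.04 m, τ = 274.4 × 0.04 = 10.98 N·m counterclockwise.
Net moment of existing loads = 43.8 N·m clockwise.
The sack of grain weighs 28 × 9.8 = 274.4 N and must supply an equal counterclockwise moment, so its lever arm about the fulcrum is 43.8 / 274.4 = 0.16 m.
That puts it at 0.87 − 0.16 = 0.71 m from the left end.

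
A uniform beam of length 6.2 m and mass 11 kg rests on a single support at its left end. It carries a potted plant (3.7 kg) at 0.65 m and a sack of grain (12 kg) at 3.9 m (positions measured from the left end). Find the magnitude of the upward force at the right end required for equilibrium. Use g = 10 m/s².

Taking torques about the left end:
Beam weight: 11 × 10 = 110 N down at 3.1 m → arm 3.1 m, τ = 110 × 3.1 = 341 N·m clockwise.
Potted plant: 3.7 × 10 = 37 N down at 0.65 m → arm 0.65 m, τ = 37 × 0.65 = 24.05 N·m clockwise.
Sack of grain: 12 × 10 = 120 N down at 3.9 m → arm 3.9 m, τ = 120 × 3.9 = 468 N·m clockwise.
Net moment of the loads = 833 N·m clockwise.
The upward force F acts at the right end, arm 6.2 m, giving F × 6.2 counterclockwise.
Setting net torque to zero: F × 6.2 = 833 → F = 833 / 6.2 = 134 N.

F ≈ 134 N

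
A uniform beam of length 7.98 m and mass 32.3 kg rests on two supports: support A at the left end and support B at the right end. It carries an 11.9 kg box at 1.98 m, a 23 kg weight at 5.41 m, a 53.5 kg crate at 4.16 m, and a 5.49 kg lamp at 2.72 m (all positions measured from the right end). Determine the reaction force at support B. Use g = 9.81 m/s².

About support A:
Beam weight: 32.3 × 9.81 = 316.9 N down at 3.99 m → arm 3.99 m, τ = 316.9 × 3.99 = 1264 N·m clockwise.
Box: 11.9 × 9.81 = 116.7 N down at 1.98 m → arm 6 m, τ = 116.7 × 6 = 700.2 N·m clockwise.
Weight: 23 × 9.81 = 225.6 N down at 5.41 m → arm 2.57 m, τ = 225.6 × 2.57 = 579.8 N·m clockwise.
Crate: 53.5 × 9.81 = 524.8 N down at 4.16 m → arm 3.82 m, τ = 524.8 × 3.82 = 2005 N·m clockwise.
Lamp: 5.49 × 9.81 = 53.86 N down at 2.72 m → arm 5.26 m, τ = 53.86 × 5.26 = 283.3 N·m clockwise.
Net load moment about support A = 4832 N·m clockwise.
Reaction R at support B is upward at 0 m, arm 7.98 m → moment R × 7.98 counterclockwise.
Setting net torque to zero: R × 7.98 = 4832 → R = 606 N.

R_B ≈ 606 N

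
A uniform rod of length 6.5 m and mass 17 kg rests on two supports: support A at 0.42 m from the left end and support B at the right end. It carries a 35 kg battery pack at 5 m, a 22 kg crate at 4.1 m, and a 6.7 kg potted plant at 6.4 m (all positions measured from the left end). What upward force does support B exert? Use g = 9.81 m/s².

R_B ≈ 532 N

Take moments about support A.
Beam weight: 17 × 9.81 = 166.8 N down at 3.25 m → arm 2.83 m, τ = 166.8 × 2.83 = 472 N·m clockwise.
Battery pack: 35 × 9.81 = 343.4 N down at 5 m → arm 4.58 m, τ = 343.4 × 4.58 = 1573 N·m clockwise.
Crate: 22 × 9.81 = 215.8 N down at 4.1 m → arm 3.68 m, τ = 215.8 × 3.68 = 794.1 N·m clockwise.
Potted plant: 6.7 × 9.81 = 65.73 N down at 6.4 m → arm 5.98 m, τ = 65.73 × 5.98 = 393.1 N·m clockwise.
Net load moment about support A = 3232 N·m clockwise.
Reaction R at support B is upward at 6.5 m, arm 6.08 m → moment R × 6.08 counterclockwise.
Στ = 0 ⇒ R × 6.08 = 3232 ⇒ R = 532 N.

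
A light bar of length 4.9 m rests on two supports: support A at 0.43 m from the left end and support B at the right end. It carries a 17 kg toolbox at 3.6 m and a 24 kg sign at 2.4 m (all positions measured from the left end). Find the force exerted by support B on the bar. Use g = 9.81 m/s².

Sum moments about support A (its reaction then has zero moment arm).
Toolbox: 17 × 9.81 = 166.8 N down at 3.6 m → arm 3.17 m, τ = 166.8 × 3.17 = 528.8 N·m clockwise.
Sign: 24 × 9.81 = 235.4 N down at 2.4 m → arm 1.97 m, τ = 235.4 × 1.97 = 463.7 N·m clockwise.
Net load moment about support A = 992.5 N·m clockwise.
Reaction R at support B is upward at 4.9 m, arm 4.47 m → moment R × 4.47 counterclockwise.
Στ = 0 ⇒ R × 4.47 = 992.5 ⇒ R = 222 N.

R_B ≈ 222 N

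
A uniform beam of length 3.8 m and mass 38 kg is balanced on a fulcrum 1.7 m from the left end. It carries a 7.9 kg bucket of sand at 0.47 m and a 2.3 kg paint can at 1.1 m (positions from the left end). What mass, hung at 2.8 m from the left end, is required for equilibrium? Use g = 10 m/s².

Take moments about the fulcrum (at 1.7 m from the left end).
Beam weight: 38 × 10 = 380 N down at 1.9 m → arm 0.2 m, τ = 380 × 0.2 = 76 N·m clockwise.
Bucket of sand: 7.9 × 10 = 79 N down at 0.47 m → arm 1.23 m, τ = 79 × 1.23 = 97.17 N·m counterclockwise.
Paint can: 2.3 × 10 = 23 N down at 1.1 m → arm 0.6 m, τ = 23 × 0.6 = 13.8 N·m counterclockwise.
Net moment of known loads = 34.97 N·m counterclockwise.
An unknown mass m at 2.8 m has arm 1.1 m; its moment is m·g·1.1 clockwise.
For rotational equilibrium, m × 10 × 1.1 = 34.97, so m = 34.97 / (10 × 1.1) = 3.18 kg.

m ≈ 3.18 kg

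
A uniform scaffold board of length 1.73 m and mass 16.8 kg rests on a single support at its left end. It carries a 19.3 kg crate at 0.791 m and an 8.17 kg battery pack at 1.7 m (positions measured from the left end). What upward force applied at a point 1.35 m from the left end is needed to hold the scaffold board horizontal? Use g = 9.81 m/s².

F ≈ 317 N

Taking torques about the left end:
Beam weight: 16.8 × 9.81 = 164.8 N down at 0.865 m → arm 0.865 m, τ = 164.8 × 0.865 = 142.6 N·m clockwise.
Crate: 19.3 × 9.81 = 189.3 N down at 0.791 m → arm 0.791 m, τ = 189.3 × 0.791 = 149.7 N·m clockwise.
Battery pack: 8.17 × 9.81 = 80.15 N down at 1.7 m → arm 1.7 m, τ = 80.15 × 1.7 = 136.3 N·m clockwise.
Net moment of the loads = 428.6 N·m clockwise.
The upward force F acts at a point 1.35 m from the left end, arm 1.35 m, giving F × 1.35 counterclockwise.
Balancing moments: F × 1.35 = 428.6, giving F = 428.6 / 1.35 = 317 N.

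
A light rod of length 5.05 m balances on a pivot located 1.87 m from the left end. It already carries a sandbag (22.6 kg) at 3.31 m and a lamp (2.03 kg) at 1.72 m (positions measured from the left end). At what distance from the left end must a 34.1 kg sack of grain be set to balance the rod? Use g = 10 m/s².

Sum moments about the pivot (at 1.87 m from the left end) (the support reaction has zero arm there).
Sandbag: 22.6 × 10 = 226 N down at 3.31 m → arm 1.44 m, τ = 226 × 1.44 = 325.4 N·m clockwise.
Lamp: 2.03 × 10 = 20.3 N down at 1.72 m → arm 0.15 m, τ = 20.3 × 0.15 = 3.045 N·m counterclockwise.
Net moment of existing loads = 322.4 N·m clockwise.
The sack of grain weighs 34.1 × 10 = 341 N and must supply an equal counterclockwise moment, so its lever arm about the pivot is 322.4 / 341 = 0.945 m.
That puts it at 1.87 − 0.945 = 0.925 m from the left end.

x ≈ 0.925 m from the left end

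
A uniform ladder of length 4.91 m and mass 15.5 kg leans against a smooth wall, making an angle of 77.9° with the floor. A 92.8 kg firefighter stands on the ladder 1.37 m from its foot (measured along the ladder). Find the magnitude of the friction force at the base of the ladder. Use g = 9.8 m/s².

f ≈ 70.7 N

Take moments about the foot of the ladder.
Ladder weight 15.5×9.8 = 151.9 N acts at 2.455 m along the ladder; its horizontal arm is 2.455·cos77.9° = 0.5146 m → τ = 78.17 N·m clockwise.
Firefighter: 92.8×9.8 = 909.4 N at 1.37 m → arm 0.2872 m → τ = 261.2 N·m clockwise.
Wall normal N acts horizontally at the top; its moment arm is the height L sinθ = 4.91·sin77.9° = 4.801 m, counterclockwise.
Στ = 0 ⇒ N × 4.801 = 339.4 ⇒ N = 70.7 N.
ΣFx = 0: friction at the foot balances the wall's push, so f = N_wall = 70.7 N.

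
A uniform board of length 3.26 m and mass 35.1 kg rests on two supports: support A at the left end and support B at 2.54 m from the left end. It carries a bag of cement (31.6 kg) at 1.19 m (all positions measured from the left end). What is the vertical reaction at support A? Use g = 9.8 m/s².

R_A ≈ 288 N

About support B:
Beam weight: 35.1 × 9.8 = 344 N down at 1.63 m → arm 0.91 m, τ = 344 × 0.91 = 313 N·m counterclockwise.
Bag of cement: 31.6 × 9.8 = 309.7 N down at 1.19 m → arm 1.35 m, τ = 309.7 × 1.35 = 418.1 N·m counterclockwise.
Net load moment about support B = 731.1 N·m counterclockwise.
Reaction R at support A is upward at 0 m, arm 2.54 m → moment R × 2.54 clockwise.
Setting net torque to zero: R × 2.54 = 731.1 → R = 288 N.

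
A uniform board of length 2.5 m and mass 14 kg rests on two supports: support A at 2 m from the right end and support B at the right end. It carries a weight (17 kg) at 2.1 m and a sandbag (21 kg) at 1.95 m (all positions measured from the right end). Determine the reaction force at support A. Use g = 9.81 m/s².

R_A ≈ 462 N

Sum moments about support B (its reaction then has zero moment arm).
Beam weight: 14 × 9.81 = 137.3 N down at 1.25 m → arm 1.25 m, τ = 137.3 × 1.25 = 171.6 N·m counterclockwise.
Weight: 17 × 9.81 = 166.8 N down at 2.1 m → arm 2.1 m, τ = 166.8 × 2.1 = 350.3 N·m counterclockwise.
Sandbag: 21 × 9.81 = 206 N down at 1.95 m → arm 1.95 m, τ = 206 × 1.95 = 401.7 N·m counterclockwise.
Net load moment about support B = 923.6 N·m counterclockwise.
Reaction R at support A is upward at 2 m, arm 2 m → moment R × 2 clockwise.
Στ = 0 ⇒ R × 2 = 923.6 ⇒ R = 462 N.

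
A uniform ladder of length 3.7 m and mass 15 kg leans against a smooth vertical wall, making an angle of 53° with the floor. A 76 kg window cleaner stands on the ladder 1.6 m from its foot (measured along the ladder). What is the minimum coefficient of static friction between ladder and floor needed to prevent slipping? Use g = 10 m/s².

μ_min ≈ 0.334

Choose the foot of the ladder as the axis so the floor normal and friction both act there and drop out.
Ladder weight 15×10 = 150 N acts at 1.85 m along the ladder; its horizontal arm is 1.85·cos53° = 1.113 m → τ = 166.9 N·m clockwise.
Window cleaner: 76×10 = 760 N at 1.6 m → arm 0.9629 m → τ = 731.8 N·m clockwise.
Wall normal N acts horizontally at the top; its moment arm is the height L sinθ = 3.7·sin53° = 2.955 m, counterclockwise.
Στ = 0 ⇒ N × 2.955 = 898.7 ⇒ N = 304.1 N.
ΣFx = 0 ⇒ f = N_wall = 304.1 N. ΣFy = 0 ⇒ N_floor = 910 N.
μ_min = f / N_floor = 304.1 / 910 = 0.334.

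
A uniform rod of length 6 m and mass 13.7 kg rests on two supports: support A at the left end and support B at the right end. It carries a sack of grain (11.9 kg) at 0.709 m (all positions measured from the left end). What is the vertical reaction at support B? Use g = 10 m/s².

R_B ≈ 82.6 N

About support A:
Beam weight: 13.7 × 10 = 137 N down at 3 m → arm 3 m, τ = 137 × 3 = 411 N·m clockwise.
Sack of grain: 11.9 × 10 = 119 N down at 0.709 m → arm 0.709 m, τ = 119 × 0.709 = 84.37 N·m clockwise.
Net load moment about support A = 495.4 N·m clockwise.
Reaction R at support B is upward at 6 m, arm 6 m → moment R × 6 counterclockwise.
Στ = 0 ⇒ R × 6 = 495.4 ⇒ R = 82.6 N.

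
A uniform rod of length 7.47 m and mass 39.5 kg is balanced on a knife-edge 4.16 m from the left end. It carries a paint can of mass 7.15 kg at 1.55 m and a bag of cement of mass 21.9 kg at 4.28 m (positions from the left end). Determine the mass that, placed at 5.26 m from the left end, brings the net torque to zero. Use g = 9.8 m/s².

Taking torques about the knife-edge (at 4.16 m from the left end):
Beam weight: 39.5 × 9.8 = 387.1 N down at 3.735 m → arm 0.425 m, τ = 387.1 × 0.425 = 164.5 N·m counterclockwise.
Paint can: 7.15 × 9.8 = 70.07 N down at 1.55 m → arm 2.61 m, τ = 70.07 × 2.61 = 182.9 N·m counterclockwise.
Bag of cement: 21.9 × 9.8 = 214.6 N down at 4.28 m → arm 0.12 m, τ = 214.6 × 0.12 = 25.75 N·m clockwise.
Net moment of known loads = 321.6 N·m counterclockwise.
An unknown mass m at 5.26 m has arm 1.1 m; its moment is m·g·1.1 clockwise.
For rotational equilibrium, m × 9.8 × 1.1 = 321.6, so m = 321.6 / (9.8 × 1.1) = 29.8 kg.

m ≈ 29.8 kg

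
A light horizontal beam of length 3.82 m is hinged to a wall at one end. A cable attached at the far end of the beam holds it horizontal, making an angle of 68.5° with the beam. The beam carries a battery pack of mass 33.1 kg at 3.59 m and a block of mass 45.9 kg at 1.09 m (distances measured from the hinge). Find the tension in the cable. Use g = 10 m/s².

T ≈ 475 N

Take moments about the hinge.
Battery pack: 33.1 × 10 = 331 N down at 3.59 m → arm 3.59 m, τ = 331 × 3.59 = 1188 N·m clockwise.
Block: 45.9 × 10 = 459 N down at 1.09 m → arm 1.09 m, τ = 459 × 1.09 = 500.3 N·m clockwise.
Total clockwise load moment = 1688 N·m.
The cable tension T acts at 3.82 m; only its component perpendicular to the beam, T sinθ, produces torque. sin 68.5° = 0.9304.
Στ = 0 ⇒ T × 3.82 × 0.9304 = 1688 ⇒ T = 1688 / 3.554 = 475 N.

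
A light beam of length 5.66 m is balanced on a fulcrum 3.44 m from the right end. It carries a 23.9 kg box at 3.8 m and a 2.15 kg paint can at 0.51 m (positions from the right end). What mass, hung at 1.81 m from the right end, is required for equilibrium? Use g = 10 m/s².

About the fulcrum (at 3.44 m from the right end):
Box: 23.9 × 10 = 239 N down at 3.8 m → arm 0.36 m, τ = 239 × 0.36 = 86.04 N·m counterclockwise.
Paint can: 2.15 × 10 = 21.5 N down at 0.51 m → arm 2.93 m, τ = 21.5 × 2.93 = 63 N·m clockwise.
Net moment of known loads = 23.04 N·m counterclockwise.
An unknown mass m at 1.81 m has arm 1.63 m; its moment is m·g·1.63 clockwise.
Setting net torque to zero: m × 10 × 1.63 = 23.04 → m = 23.04 / (10 × 1.63) = 1.41 kg.

m ≈ 1.41 kg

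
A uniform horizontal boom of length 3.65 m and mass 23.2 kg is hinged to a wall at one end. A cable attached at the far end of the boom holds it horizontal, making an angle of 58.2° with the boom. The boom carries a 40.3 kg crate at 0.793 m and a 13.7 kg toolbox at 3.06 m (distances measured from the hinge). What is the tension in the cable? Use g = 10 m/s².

T ≈ 375 N

Choose the hinge as the axis so the unknown hinge reaction has zero arm there.
Beam weight: 23.2 × 10 = 232 N down at 1.825 m → arm 1.825 m, τ = 232 × 1.825 = 423.4 N·m clockwise.
Crate: 40.3 × 10 = 403 N down at 0.793 m → arm 0.793 m, τ = 403 × 0.793 = 319.6 N·m clockwise.
Toolbox: 13.7 × 10 = 137 N down at 3.06 m → arm 3.06 m, τ = 137 × 3.06 = 419.2 N·m clockwise.
Total clockwise load moment = 1162 N·m.
The cable tension T acts at 3.65 m; only its component perpendicular to the boom, T sinθ, produces torque. sin 58.2° = 0.8499.
Setting net torque to zero: T × 3.65 × 0.8499 = 1162 → T = 1162 / 3.102 = 375 N.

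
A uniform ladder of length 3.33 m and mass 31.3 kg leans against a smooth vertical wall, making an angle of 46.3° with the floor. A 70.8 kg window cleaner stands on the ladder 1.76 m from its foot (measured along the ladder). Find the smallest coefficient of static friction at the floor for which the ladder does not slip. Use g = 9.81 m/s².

Taking torques about the foot of the ladder:
Ladder weight 31.3×9.81 = 307.1 N acts at 1.665 m along the ladder; its horizontal arm is 1.665·cos46.3° = 1.15 m → τ = 353.2 N·m clockwise.
Window cleaner: 70.8×9.81 = 694.5 N at 1.76 m → arm 1.216 m → τ = 844.5 N·m clockwise.
Wall normal N acts horizontally at the top; its moment arm is the height L sinθ = 3.33·sin46.3° = 2.407 m, counterclockwise.
Setting net torque to zero: N × 2.407 = 1198 → N = 497.7 N.
ΣFx = 0 ⇒ f = N_wall = 497.7 N. ΣFy = 0 ⇒ N_floor = 1002 N.
μ_min = f / N_floor = 497.7 / 1002 = 0.497.

μ_min ≈ 0.497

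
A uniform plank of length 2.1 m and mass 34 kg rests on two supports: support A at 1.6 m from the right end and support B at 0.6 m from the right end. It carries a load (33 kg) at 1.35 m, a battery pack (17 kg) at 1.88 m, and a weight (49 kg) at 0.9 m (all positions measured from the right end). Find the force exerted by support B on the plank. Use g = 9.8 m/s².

Sum moments about support A (its reaction then has zero moment arm).
Beam weight: 34 × 9.8 = 333.2 N down at 1.05 m → arm 0.55 m, τ = 333.2 × 0.55 = 183.3 N·m clockwise.
Load: 33 × 9.8 = 323.4 N down at 1.35 m → arm 0.25 m, τ = 323.4 × 0.25 = 80.85 N·m clockwise.
Battery pack: 17 × 9.8 = 166.6 N down at 1.88 m → arm 0.28 m, τ = 166.6 × 0.28 = 46.65 N·m counterclockwise.
Weight: 49 × 9.8 = 480.2 N down at 0.9 m → arm 0.7 m, τ = 480.2 × 0.7 = 336.1 N·m clockwise.
Net load moment about support A = 553.6 N·m clockwise.
Reaction R at support B is upward at 0.6 m, arm 1 m → moment R × 1 counterclockwise.
Στ = 0 ⇒ R × 1 = 553.6 ⇒ R = 554 N.

R_B ≈ 554 N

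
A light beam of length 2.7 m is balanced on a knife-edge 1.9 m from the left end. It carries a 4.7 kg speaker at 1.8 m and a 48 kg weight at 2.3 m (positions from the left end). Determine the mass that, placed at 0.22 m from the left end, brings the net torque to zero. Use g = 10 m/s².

m ≈ 11.1 kg

Taking torques about the knife-edge (at 1.9 m from the left end):
Speaker: 4.7 × 10 = 47 N down at 1.8 m → arm 0.1 m, τ = 47 × 0.1 = 4.7 N·m counterclockwise.
Weight: 48 × 10 = 480 N down at 2.3 m → arm 0.4 m, τ = 480 × 0.4 = 192 N·m clockwise.
Net moment of known loads = 187.3 N·m clockwise.
An unknown mass m at 0.22 m has arm 1.68 m; its moment is m·g·1.68 counterclockwise.
Στ = 0 ⇒ m × 10 × 1.68 = 187.3 ⇒ m = 187.3 / (10 × 1.68) = 11.1 kg.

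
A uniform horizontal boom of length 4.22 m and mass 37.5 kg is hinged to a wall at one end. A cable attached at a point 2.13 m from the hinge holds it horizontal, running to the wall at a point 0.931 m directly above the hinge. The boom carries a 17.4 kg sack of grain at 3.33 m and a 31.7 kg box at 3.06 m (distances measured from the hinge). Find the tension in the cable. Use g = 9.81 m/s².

T ≈ 2690 N

Sum moments about the hinge (the unknown hinge reaction has zero arm there).
Beam weight: 37.5 × 9.81 = 367.9 N down at 2.11 m → arm 2.11 m, τ = 367.9 × 2.11 = 776.3 N·m clockwise.
Sack of grain: 17.4 × 9.81 = 170.7 N down at 3.33 m → arm 3.33 m, τ = 170.7 × 3.33 = 568.4 N·m clockwise.
Box: 31.7 × 9.81 = 311 N down at 3.06 m → arm 3.06 m, τ = 311 × 3.06 = 951.7 N·m clockwise.
Total clockwise load moment = 2296 N·m.
The cable tension T acts at 2.13 m; only its component perpendicular to the boom, T sinθ, produces torque. sinθ = h/√(h²+d²) = 0.931/√(0.931²+2.13²) = 0.4005.
For rotational equilibrium, T × 2.13 × 0.4005 = 2296, so T = 2296 / 0.8531 = 2690 N.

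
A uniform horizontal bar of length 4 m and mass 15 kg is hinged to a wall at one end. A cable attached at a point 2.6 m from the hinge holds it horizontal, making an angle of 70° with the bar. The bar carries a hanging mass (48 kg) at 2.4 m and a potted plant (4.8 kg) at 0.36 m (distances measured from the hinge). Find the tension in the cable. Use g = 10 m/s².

Take moments about the hinge.
Beam weight: 15 × 10 = 150 N down at 2 m → arm 2 m, τ = 150 × 2 = 300 N·m clockwise.
Hanging mass: 48 × 10 = 480 N down at 2.4 m → arm 2.4 m, τ = 480 × 2.4 = 1152 N·m clockwise.
Potted plant: 4.8 × 10 = 48 N down at 0.36 m → arm 0.36 m, τ = 48 × 0.36 = 17.28 N·m clockwise.
Total clockwise load moment = 1469 N·m.
The cable tension T acts at 2.6 m; only its component perpendicular to the bar, T sinθ, produces torque. sin 70° = 0.9397.
Στ = 0 ⇒ T × 2.6 × 0.9397 = 1469 ⇒ T = 1469 / 2.443 = 601 N.

T ≈ 601 N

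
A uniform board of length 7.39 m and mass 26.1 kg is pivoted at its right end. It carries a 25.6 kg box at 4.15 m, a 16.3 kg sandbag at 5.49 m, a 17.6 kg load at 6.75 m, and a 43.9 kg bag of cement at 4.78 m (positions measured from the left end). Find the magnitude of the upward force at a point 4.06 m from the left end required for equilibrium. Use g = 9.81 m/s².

Choose the right end as the axis so the unknown pivot reaction has zero arm there.
Beam weight: 26.1 × 9.81 = 256 N down at 3.695 m → arm 3.695 m, τ = 256 × 3.695 = 945.9 N·m counterclockwise.
Box: 25.6 × 9.81 = 251.1 N down at 4.15 m → arm 3.24 m, τ = 251.1 × 3.24 = 813.6 N·m counterclockwise.
Sandbag: 16.3 × 9.81 = 159.9 N down at 5.49 m → arm 1.9 m, τ = 159.9 × 1.9 = 303.8 N·m counterclockwise.
Load: 17.6 × 9.81 = 172.7 N down at 6.75 m → arm 0.64 m, τ = 172.7 × 0.64 = 110.5 N·m counterclockwise.
Bag of cement: 43.9 × 9.81 = 430.7 N down at 4.78 m → arm 2.61 m, τ = 430.7 × 2.61 = 1124 N·m counterclockwise.
Net moment of the loads = 3298 N·m counterclockwise.
The upward force F acts at a point 4.06 m from the left end, arm 3.33 m, giving F × 3.33 clockwise.
Setting net torque to zero: F × 3.33 = 3298 → F = 3298 / 3.33 = 990 N.

F ≈ 990 N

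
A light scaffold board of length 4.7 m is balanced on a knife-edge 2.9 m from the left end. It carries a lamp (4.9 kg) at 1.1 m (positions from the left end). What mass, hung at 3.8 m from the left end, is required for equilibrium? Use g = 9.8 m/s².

Take moments about the knife-edge (at 2.9 m from the left end).
Lamp: 4.9 × 9.8 = 48.02 N down at 1.1 m → arm 1.8 m, τ = 48.02 × 1.8 = 86.44 N·m counterclockwise.
Net moment of known loads = 86.44 N·m counterclockwise.
An unknown mass m at 3.8 m has arm 0.9 m; its moment is m·g·0.9 clockwise.
Balancing moments: m × 9.8 × 0.9 = 86.44, giving m = 86.44 / (9.8 × 0.9) = 9.8 kg.

m ≈ 9.8 kg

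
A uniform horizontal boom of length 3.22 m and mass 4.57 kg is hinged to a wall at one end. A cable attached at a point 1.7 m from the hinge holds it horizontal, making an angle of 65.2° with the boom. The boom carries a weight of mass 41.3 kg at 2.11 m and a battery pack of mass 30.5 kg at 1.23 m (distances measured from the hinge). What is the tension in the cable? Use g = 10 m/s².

Take moments about the hinge.
Beam weight: 4.57 × 10 = 45.7 N down at 1.61 m → arm 1.61 m, τ = 45.7 × 1.61 = 73.58 N·m clockwise.
Weight: 41.3 × 10 = 413 N down at 2.11 m → arm 2.11 m, τ = 413 × 2.11 = 871.4 N·m clockwise.
Battery pack: 30.5 × 10 = 305 N down at 1.23 m → arm 1.23 m, τ = 305 × 1.23 = 375.1 N·m clockwise.
Total clockwise load moment = 1320 N·m.
The cable tension T acts at 1.7 m; only its component perpendicular to the boom, T sinθ, produces torque. sin 65.2° = 0.9078.
For rotational equilibrium, T × 1.7 × 0.9078 = 1320, so T = 1320 / 1.543 = 855 N.

T ≈ 855 N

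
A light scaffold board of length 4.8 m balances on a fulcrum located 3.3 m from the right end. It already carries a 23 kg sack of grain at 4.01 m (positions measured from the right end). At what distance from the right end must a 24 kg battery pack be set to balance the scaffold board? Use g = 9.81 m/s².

About the fulcrum (at 3.3 m from the right end):
Sack of grain: 23 × 9.81 = 225.6 N down at 4.01 m → arm 0.71 m, τ = 225.6 × 0.71 = 160.2 N·m counterclockwise.
Net moment of existing loads = 160.2 N·m counterclockwise.
The battery pack weighs 24 × 9.81 = 235.4 N and must supply an equal clockwise moment, so its lever arm about the fulcrum is 160.2 / 235.4 = 0.681 m.
That puts it at 3.3 − 0.681 = 2.62 m from the right end.

x ≈ 2.62 m from the right end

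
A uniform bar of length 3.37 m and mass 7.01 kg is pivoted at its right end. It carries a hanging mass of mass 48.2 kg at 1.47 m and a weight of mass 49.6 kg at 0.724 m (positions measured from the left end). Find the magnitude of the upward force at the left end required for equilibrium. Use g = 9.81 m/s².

F ≈ 683 N

About the right end:
Beam weight: 7.01 × 9.81 = 68.77 N down at 1.685 m → arm 1.685 m, τ = 68.77 × 1.685 = 115.9 N·m counterclockwise.
Hanging mass: 48.2 × 9.81 = 472.8 N down at 1.47 m → arm 1.9 m, τ = 472.8 × 1.9 = 898.3 N·m counterclockwise.
Weight: 49.6 × 9.81 = 486.6 N down at 0.724 m → arm 2.646 m, τ = 486.6 × 2.646 = 1288 N·m counterclockwise.
Net moment of the loads = 2302 N·m counterclockwise.
The upward force F acts at the left end, arm 3.37 m, giving F × 3.37 clockwise.
For rotational equilibrium, F × 3.37 = 2302, so F = 2302 / 3.37 = 683 N.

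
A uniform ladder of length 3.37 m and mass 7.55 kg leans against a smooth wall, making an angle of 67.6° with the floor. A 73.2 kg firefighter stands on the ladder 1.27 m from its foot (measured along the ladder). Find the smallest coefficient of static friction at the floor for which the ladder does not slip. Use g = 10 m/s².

Choose the foot of the ladder as the axis so the floor normal and friction both act there and drop out.
Ladder weight 7.55×10 = 75.5 N acts at 1.685 m along the ladder; its horizontal arm is 1.685·cos67.6° = 0.6421 m → τ = 48.48 N·m clockwise.
Firefighter: 73.2×10 = 732 N at 1.27 m → arm 0.484 m → τ = 354.3 N·m clockwise.
Wall normal N acts horizontally at the top; its moment arm is the height L sinθ = 3.37·sin67.6° = 3.116 m, counterclockwise.
Στ = 0 ⇒ N × 3.116 = 402.8 ⇒ N = 129.3 N.
ΣFx = 0 ⇒ f = N_wall = 129.3 N. ΣFy = 0 ⇒ N_floor = 807.5 N.
μ_min = f / N_floor = 129.3 / 807.5 = 0.16.

μ_min ≈ 0.16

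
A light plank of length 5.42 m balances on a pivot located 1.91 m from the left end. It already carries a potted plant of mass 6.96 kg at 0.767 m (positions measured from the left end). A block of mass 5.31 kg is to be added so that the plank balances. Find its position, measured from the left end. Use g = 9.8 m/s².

x ≈ 3.41 m from the left end

Sum moments about the pivot (at 1.91 m from the left end) (the support reaction has zero arm there).
Potted plant: 6.96 × 9.8 = 68.21 N down at 0.767 m → arm 1.143 m, τ = 68.21 × 1.143 = 77.96 N·m counterclockwise.
Net moment of existing loads = 77.96 N·m counterclockwise.
The block weighs 5.31 × 9.8 = 52.04 N and must supply an equal clockwise moment, so its lever arm about the pivot is 77.96 / 52.04 = 1.5 m.
That puts it at 1.91 + 1.5 = 3.41 m from the left end.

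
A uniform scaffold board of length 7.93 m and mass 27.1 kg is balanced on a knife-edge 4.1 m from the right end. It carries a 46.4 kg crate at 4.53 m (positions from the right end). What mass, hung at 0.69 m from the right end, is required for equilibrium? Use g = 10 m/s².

m ≈ 4.78 kg

Sum moments about the knife-edge (at 4.1 m from the right end) (the support reaction has zero arm there).
Beam weight: 27.1 × 10 = 271 N down at 3.965 m → arm 0.135 m, τ = 271 × 0.135 = 36.59 N·m clockwise.
Crate: 46.4 × 10 = 464 N down at 4.53 m → arm 0.43 m, τ = 464 × 0.43 = 199.5 N·m counterclockwise.
Net moment of known loads = 162.9 N·m counterclockwise.
An unknown mass m at 0.69 m has arm 3.41 m; its moment is m·g·3.41 clockwise.
Setting net torque to zero: m × 10 × 3.41 = 162.9 → m = 162.9 / (10 × 3.41) = 4.78 kg.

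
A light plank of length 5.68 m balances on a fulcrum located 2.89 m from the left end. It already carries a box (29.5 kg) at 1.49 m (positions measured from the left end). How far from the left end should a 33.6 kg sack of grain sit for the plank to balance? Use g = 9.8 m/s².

x ≈ 4.12 m from the left end

Choose the fulcrum (at 2.89 m from the left end) as the axis so the support reaction has zero arm there.
Box: 29.5 × 9.8 = 289.1 N down at 1.49 m → arm 1.4 m, τ = 289.1 × 1.4 = 404.7 N·m counterclockwise.
Net moment of existing loads = 404.7 N·m counterclockwise.
The sack of grain weighs 33.6 × 9.8 = 329.3 N and must supply an equal clockwise moment, so its lever arm about the fulcrum is 404.7 / 329.3 = 1.23 m.
That puts it at 2.89 + 1.23 = 4.12 m from the left end.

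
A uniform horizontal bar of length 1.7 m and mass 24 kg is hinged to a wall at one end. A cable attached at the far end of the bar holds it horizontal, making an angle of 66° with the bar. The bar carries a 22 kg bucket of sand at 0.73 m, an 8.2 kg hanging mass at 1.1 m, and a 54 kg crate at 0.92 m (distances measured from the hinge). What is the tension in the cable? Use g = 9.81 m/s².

Choose the hinge as the axis so the unknown hinge reaction has zero arm there.
Beam weight: 24 × 9.81 = 235.4 N down at 0.85 m → arm 0.85 m, τ = 235.4 × 0.85 = 200.1 N·m clockwise.
Bucket of sand: 22 × 9.81 = 215.8 N down at 0.73 m → arm 0.73 m, τ = 215.8 × 0.73 = 157.5 N·m clockwise.
Hanging mass: 8.2 × 9.81 = 80.44 N down at 1.1 m → arm 1.1 m, τ = 80.44 × 1.1 = 88.48 N·m clockwise.
Crate: 54 × 9.81 = 529.7 N down at 0.92 m → arm 0.92 m, τ = 529.7 × 0.92 = 487.3 N·m clockwise.
Total clockwise load moment = 933.4 N·m.
The cable tension T acts at 1.7 m; only its component perpendicular to the bar, T sinθ, produces torque. sin 66° = 0.9135.
For rotational equilibrium, T × 1.7 × 0.9135 = 933.4, so T = 933.4 / 1.553 = 601 N.

T ≈ 601 N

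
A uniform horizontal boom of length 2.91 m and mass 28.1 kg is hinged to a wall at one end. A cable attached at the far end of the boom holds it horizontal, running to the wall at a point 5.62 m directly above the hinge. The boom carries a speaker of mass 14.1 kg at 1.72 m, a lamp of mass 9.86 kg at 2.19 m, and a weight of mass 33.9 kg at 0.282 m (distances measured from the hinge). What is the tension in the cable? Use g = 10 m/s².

About the hinge:
Beam weight: 28.1 × 10 = 281 N down at 1.455 m → arm 1.455 m, τ = 281 × 1.455 = 408.9 N·m clockwise.
Speaker: 14.1 × 10 = 141 N down at 1.72 m → arm 1.72 m, τ = 141 × 1.72 = 242.5 N·m clockwise.
Lamp: 9.86 × 10 = 98.6 N down at 2.19 m → arm 2.19 m, τ = 98.6 × 2.19 = 215.9 N·m clockwise.
Weight: 33.9 × 10 = 339 N down at 0.282 m → arm 0.282 m, τ = 339 × 0.282 = 95.6 N·m clockwise.
Total clockwise load moment = 962.9 N·m.
The cable tension T acts at 2.91 m; only its component perpendicular to the boom, T sinθ, produces torque. sinθ = h/√(h²+d²) = 5.62/√(5.62²+2.91²) = 0.888.
For rotational equilibrium, T × 2.91 × 0.888 = 962.9, so T = 962.9 / 2.584 = 373 N.

T ≈ 373 N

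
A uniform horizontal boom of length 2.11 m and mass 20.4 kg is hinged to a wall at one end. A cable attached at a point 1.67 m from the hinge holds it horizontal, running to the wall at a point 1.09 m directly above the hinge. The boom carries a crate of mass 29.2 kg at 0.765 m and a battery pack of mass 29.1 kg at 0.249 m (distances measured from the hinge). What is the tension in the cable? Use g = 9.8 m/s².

Choose the hinge as the axis so the unknown hinge reaction has zero arm there.
Beam weight: 20.4 × 9.8 = 199.9 N down at 1.055 m → arm 1.055 m, τ = 199.9 × 1.055 = 210.9 N·m clockwise.
Crate: 29.2 × 9.8 = 286.2 N down at 0.765 m → arm 0.765 m, τ = 286.2 × 0.765 = 218.9 N·m clockwise.
Battery pack: 29.1 × 9.8 = 285.2 N down at 0.249 m → arm 0.249 m, τ = 285.2 × 0.249 = 71.01 N·m clockwise.
Total clockwise load moment = 500.8 N·m.
The cable tension T acts at 1.67 m; only its component perpendicular to the boom, T sinθ, produces torque. sinθ = h/√(h²+d²) = 1.09/√(1.09²+1.67²) = 0.5466.
Setting net torque to zero: T × 1.67 × 0.5466 = 500.8 → T = 500.8 / 0.9128 = 549 N.

T ≈ 549 N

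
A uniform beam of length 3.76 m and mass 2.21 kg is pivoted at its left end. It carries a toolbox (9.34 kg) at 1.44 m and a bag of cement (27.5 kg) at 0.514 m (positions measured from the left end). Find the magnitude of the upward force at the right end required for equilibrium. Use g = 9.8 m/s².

Taking torques about the left end:
Beam weight: 2.21 × 9.8 = 21.66 N down at 1.88 m → arm 1.88 m, τ = 21.66 × 1.88 = 40.72 N·m clockwise.
Toolbox: 9.34 × 9.8 = 91.53 N down at 1.44 m → arm 1.44 m, τ = 91.53 × 1.44 = 131.8 N·m clockwise.
Bag of cement: 27.5 × 9.8 = 269.5 N down at 0.514 m → arm 0.514 m, τ = 269.5 × 0.514 = 138.5 N·m clockwise.
Net moment of the loads = 311 N·m clockwise.
The upward force F acts at the right end, arm 3.76 m, giving F × 3.76 counterclockwise.
Setting net torque to zero: F × 3.76 = 311 → F = 311 / 3.76 = 82.7 N.

F ≈ 82.7 N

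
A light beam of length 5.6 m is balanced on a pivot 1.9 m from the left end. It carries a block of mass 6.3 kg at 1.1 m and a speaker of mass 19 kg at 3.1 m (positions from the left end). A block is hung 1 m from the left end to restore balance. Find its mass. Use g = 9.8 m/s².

m ≈ 19.7 kg

About the pivot (at 1.9 m from the left end):
Block: 6.3 × 9.8 = 61.74 N down at 1.1 m → arm 0.8 m, τ = 61.74 × 0.8 = 49.39 N·m counterclockwise.
Speaker: 19 × 9.8 = 186.2 N down at 3.1 m → arm 1.2 m, τ = 186.2 × 1.2 = 223.4 N·m clockwise.
Net moment of known loads = 174 N·m clockwise.
An unknown mass m at 1 m has arm 0.9 m; its moment is m·g·0.9 counterclockwise.
Setting net torque to zero: m × 9.8 × 0.9 = 174 → m = 174 / (9.8 × 0.9) = 19.7 kg.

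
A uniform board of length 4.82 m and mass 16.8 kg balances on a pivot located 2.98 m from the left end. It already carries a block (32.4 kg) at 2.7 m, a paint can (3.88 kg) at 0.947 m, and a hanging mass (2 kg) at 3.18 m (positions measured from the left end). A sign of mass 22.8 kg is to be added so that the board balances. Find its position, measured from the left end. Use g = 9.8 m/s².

x ≈ 4.13 m from the left end

About the pivot (at 2.98 m from the left end):
Beam weight: 16.8 × 9.8 = 164.6 N down at 2.41 m → arm 0.57 m, τ = 164.6 × 0.57 = 93.82 N·m counterclockwise.
Block: 32.4 × 9.8 = 317.5 N down at 2.7 m → arm 0.28 m, τ = 317.5 × 0.28 = 88.9 N·m counterclockwise.
Paint can: 3.88 × 9.8 = 38.02 N down at 0.947 m → arm 2.033 m, τ = 38.02 × 2.033 = 77.29 N·m counterclockwise.
Hanging mass: 2 × 9.8 = 19.6 N down at 3.18 m → arm 0.2 m, τ = 19.6 × 0.2 = 3.92 N·m clockwise.
Net moment of existing loads = 256.1 N·m counterclockwise.
The sign weighs 22.8 × 9.8 = 223.4 N and must supply an equal clockwise moment, so its lever arm about the pivot is 256.1 / 223.4 = 1.15 m.
That puts it at 2.98 + 1.15 = 4.13 m from the left end.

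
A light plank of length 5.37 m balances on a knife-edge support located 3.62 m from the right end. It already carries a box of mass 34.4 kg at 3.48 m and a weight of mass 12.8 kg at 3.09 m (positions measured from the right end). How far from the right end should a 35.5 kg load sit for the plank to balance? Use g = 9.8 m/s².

x ≈ 3.95 m from the right end

Taking torques about the knife-edge support (at 3.62 m from the right end):
Box: 34.4 × 9.8 = 337.1 N down at 3.48 m → arm 0.14 m, τ = 337.1 × 0.14 = 47.19 N·m clockwise.
Weight: 12.8 × 9.8 = 125.4 N down at 3.09 m → arm 0.53 m, τ = 125.4 × 0.53 = 66.46 N·m clockwise.
Net moment of existing loads = 113.6 N·m clockwise.
The load weighs 35.5 × 9.8 = 347.9 N and must supply an equal counterclockwise moment, so its lever arm about the knife-edge support is 113.6 / 347.9 = 0.327 m.
That puts it at 3.62 + 0.327 = 3.95 m from the right end.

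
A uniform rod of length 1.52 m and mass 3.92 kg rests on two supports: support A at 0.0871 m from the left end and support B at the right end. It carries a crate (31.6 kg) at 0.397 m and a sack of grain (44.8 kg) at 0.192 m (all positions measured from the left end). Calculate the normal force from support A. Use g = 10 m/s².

R_A ≈ 684 N

Choose support B as the axis so its reaction then has zero moment arm.
Beam weight: 3.92 × 10 = 39.2 N down at 0.76 m → arm 0.76 m, τ = 39.2 × 0.76 = 29.79 N·m counterclockwise.
Crate: 31.6 × 10 = 316 N down at 0.397 m → arm 1.123 m, τ = 316 × 1.123 = 354.9 N·m counterclockwise.
Sack of grain: 44.8 × 10 = 448 N down at 0.192 m → arm 1.328 m, τ = 448 × 1.328 = 594.9 N·m counterclockwise.
Net load moment about support B = 979.6 N·m counterclockwise.
Reaction R at support A is upward at 0.0871 m, arm 1.433 m → moment R × 1.433 clockwise.
Setting net torque to zero: R × 1.433 = 979.6 → R = 684 N.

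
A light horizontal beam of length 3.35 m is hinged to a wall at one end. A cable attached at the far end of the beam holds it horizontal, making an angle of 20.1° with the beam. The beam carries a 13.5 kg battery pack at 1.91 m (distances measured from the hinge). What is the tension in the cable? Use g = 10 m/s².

T ≈ 224 N

Take moments about the hinge.
Battery pack: 13.5 × 10 = 135 N down at 1.91 m → arm 1.91 m, τ = 135 × 1.91 = 257.8 N·m clockwise.
Total clockwise load moment = 257.8 N·m.
The cable tension T acts at 3.35 m; only its component perpendicular to the beam, T sinθ, produces torque. sin 20.1° = 0.3437.
For rotational equilibrium, T × 3.35 × 0.3437 = 257.8, so T = 257.8 / 1.151 = 224 N.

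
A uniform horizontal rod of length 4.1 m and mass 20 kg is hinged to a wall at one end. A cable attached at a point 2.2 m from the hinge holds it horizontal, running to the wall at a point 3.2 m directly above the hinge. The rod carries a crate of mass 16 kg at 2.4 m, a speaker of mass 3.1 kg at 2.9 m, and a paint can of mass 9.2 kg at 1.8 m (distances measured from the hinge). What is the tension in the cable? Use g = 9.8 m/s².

Sum moments about the hinge (the unknown hinge reaction has zero arm there).
Beam weight: 20 × 9.8 = 196 N down at 2.05 m → arm 2.05 m, τ = 196 × 2.05 = 401.8 N·m clockwise.
Crate: 16 × 9.8 = 156.8 N down at 2.4 m → arm 2.4 m, τ = 156.8 × 2.4 = 376.3 N·m clockwise.
Speaker: 3.1 × 9.8 = 30.38 N down at 2.9 m → arm 2.9 m, τ = 30.38 × 2.9 = 88.1 N·m clockwise.
Paint can: 9.2 × 9.8 = 90.16 N down at 1.8 m → arm 1.8 m, τ = 90.16 × 1.8 = 162.3 N·m clockwise.
Total clockwise load moment = 1028 N·m.
The cable tension T acts at 2.2 m; only its component perpendicular to the rod, T sinθ, produces torque. sinθ = h/√(h²+d²) = 3.2/√(3.2²+2.2²) = 0.824.
Στ = 0 ⇒ T × 2.2 × 0.824 = 1028 ⇒ T = 1028 / 1.813 = 567 N.

T ≈ 567 N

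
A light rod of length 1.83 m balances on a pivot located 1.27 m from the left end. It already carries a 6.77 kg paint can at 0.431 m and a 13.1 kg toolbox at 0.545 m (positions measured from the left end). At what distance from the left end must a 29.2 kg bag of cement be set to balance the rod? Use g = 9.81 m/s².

Choose the pivot (at 1.27 m from the left end) as the axis so the support reaction has zero arm there.
Paint can: 6.77 × 9.81 = 66.41 N down at 0.431 m → arm 0.839 m, τ = 66.41 × 0.839 = 55.72 N·m counterclockwise.
Toolbox: 13.1 × 9.81 = 128.5 N down at 0.545 m → arm 0.725 m, τ = 128.5 × 0.725 = 93.16 N·m counterclockwise.
Net moment of existing loads = 148.9 N·m counterclockwise.
The bag of cement weighs 29.2 × 9.81 = 286.5 N and must supply an equal clockwise moment, so its lever arm about the pivot is 148.9 / 286.5 = 0.52 m.
That puts it at 1.27 + 0.52 = 1.79 m from the left end.

x ≈ 1.79 m from the left end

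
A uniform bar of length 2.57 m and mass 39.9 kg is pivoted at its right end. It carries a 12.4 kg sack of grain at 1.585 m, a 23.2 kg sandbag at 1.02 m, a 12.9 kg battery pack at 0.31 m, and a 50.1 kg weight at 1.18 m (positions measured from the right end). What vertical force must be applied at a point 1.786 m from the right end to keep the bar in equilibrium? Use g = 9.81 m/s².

Choose the right end as the axis so the unknown pivot reaction has zero arm there.
Beam weight: 39.9 × 9.81 = 391.4 N down at 1.285 m → arm 1.285 m, τ = 391.4 × 1.285 = 502.9 N·m counterclockwise.
Sack of grain: 12.4 × 9.81 = 121.6 N down at 1.585 m → arm 1.585 m, τ = 121.6 × 1.585 = 192.7 N·m counterclockwise.
Sandbag: 23.2 × 9.81 = 227.6 N down at 1.02 m → arm 1.02 m, τ = 227.6 × 1.02 = 232.2 N·m counterclockwise.
Battery pack: 12.9 × 9.81 = 126.5 N down at 0.31 m → arm 0.31 m, τ = 126.5 × 0.31 = 39.21 N·m counterclockwise.
Weight: 50.1 × 9.81 = 491.5 N down at 1.18 m → arm 1.18 m, τ = 491.5 × 1.18 = 580 N·m counterclockwise.
Net moment of the loads = 1547 N·m counterclockwise.
The upward force F acts at a point 1.786 m from the right end, arm 1.786 m, giving F × 1.786 clockwise.
Στ = 0 ⇒ F × 1.786 = 1547 ⇒ F = 1547 / 1.786 = 866 N.

F ≈ 866 N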